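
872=872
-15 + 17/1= 2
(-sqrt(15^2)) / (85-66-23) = 15 / 4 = 3.75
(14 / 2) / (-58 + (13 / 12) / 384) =-32256 / 267251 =-0.12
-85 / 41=-2.07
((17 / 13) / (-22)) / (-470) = 17 / 134420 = 0.00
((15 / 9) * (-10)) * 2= -100 / 3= -33.33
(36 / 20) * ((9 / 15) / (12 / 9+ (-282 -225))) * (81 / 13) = -0.01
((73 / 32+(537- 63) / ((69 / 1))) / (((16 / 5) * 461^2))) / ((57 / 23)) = 11225 / 2067404288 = 0.00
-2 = -2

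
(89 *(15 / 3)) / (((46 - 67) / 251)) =-111695 / 21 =-5318.81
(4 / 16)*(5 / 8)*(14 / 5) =7 / 16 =0.44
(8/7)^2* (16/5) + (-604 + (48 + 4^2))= -131276/245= -535.82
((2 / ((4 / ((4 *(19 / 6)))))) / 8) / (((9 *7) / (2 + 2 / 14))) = 95 / 3528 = 0.03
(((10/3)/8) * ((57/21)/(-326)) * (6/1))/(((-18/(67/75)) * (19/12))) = 67/102690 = 0.00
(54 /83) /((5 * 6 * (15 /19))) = 57 /2075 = 0.03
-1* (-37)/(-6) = -37/6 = -6.17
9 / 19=0.47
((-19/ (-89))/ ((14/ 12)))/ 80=57/ 24920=0.00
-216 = -216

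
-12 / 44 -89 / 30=-1069 / 330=-3.24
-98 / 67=-1.46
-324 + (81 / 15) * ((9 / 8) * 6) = -5751 / 20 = -287.55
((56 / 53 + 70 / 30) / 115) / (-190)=-539 / 3474150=-0.00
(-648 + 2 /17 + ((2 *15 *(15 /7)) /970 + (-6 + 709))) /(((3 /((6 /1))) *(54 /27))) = 636988 /11543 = 55.18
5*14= 70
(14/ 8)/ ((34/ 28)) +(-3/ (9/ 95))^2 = 307291/ 306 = 1004.22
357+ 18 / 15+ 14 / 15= 5387 / 15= 359.13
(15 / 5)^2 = 9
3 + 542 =545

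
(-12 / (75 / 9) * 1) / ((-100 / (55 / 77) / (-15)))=-27 / 175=-0.15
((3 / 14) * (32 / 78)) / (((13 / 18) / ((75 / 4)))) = 2700 / 1183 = 2.28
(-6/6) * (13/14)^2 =-169/196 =-0.86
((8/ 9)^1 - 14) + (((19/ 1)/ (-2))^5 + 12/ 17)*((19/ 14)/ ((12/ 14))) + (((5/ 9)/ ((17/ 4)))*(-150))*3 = -2400726811/ 19584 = -122586.13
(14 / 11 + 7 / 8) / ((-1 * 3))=-63 / 88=-0.72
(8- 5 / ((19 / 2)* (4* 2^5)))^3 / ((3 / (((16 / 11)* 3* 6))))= 2757541848201 / 618078208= 4461.48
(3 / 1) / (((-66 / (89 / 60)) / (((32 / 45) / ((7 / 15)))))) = -356 / 3465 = -0.10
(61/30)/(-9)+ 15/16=1537/2160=0.71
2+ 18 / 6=5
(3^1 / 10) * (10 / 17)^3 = 300 / 4913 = 0.06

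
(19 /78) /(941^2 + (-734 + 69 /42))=133 /483072759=0.00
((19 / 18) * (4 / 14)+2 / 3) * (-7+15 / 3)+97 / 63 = -25 / 63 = -0.40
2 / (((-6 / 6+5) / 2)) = 1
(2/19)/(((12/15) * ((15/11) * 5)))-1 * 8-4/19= -4669/570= -8.19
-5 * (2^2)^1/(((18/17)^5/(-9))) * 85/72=159.68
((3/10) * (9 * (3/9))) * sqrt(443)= 9 * sqrt(443)/10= 18.94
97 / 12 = 8.08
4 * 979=3916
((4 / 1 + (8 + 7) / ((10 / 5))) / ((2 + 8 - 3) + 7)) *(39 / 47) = 897 / 1316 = 0.68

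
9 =9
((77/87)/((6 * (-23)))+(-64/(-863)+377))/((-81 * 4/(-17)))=66416722663/3357021672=19.78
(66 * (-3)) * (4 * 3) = -2376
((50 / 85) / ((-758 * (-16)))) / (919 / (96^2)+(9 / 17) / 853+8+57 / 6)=0.00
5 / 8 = 0.62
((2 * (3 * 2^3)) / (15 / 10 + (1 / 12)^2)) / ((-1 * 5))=-6912 / 1085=-6.37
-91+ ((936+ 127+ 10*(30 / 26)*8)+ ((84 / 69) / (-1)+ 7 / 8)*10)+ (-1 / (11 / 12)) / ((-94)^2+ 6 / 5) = 308351677911 / 290655508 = 1060.88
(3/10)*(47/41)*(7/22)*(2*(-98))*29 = -1402527/2255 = -621.96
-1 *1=-1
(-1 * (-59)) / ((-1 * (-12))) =59 / 12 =4.92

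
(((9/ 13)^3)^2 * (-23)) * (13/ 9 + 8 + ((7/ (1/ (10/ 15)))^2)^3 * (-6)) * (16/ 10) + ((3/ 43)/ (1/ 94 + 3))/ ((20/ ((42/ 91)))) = 73731575895962643/ 293687193605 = 251054.79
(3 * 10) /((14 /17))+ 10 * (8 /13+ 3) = 6605 /91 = 72.58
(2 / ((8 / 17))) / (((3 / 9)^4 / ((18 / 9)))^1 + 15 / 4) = 1377 / 1217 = 1.13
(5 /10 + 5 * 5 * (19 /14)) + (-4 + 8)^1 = 269 /7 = 38.43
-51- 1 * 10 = -61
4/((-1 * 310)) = -2/155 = -0.01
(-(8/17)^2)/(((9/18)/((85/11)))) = -640/187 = -3.42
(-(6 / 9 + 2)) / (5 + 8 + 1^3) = -4 / 21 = -0.19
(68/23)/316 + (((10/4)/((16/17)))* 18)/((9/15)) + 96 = 5107859/29072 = 175.70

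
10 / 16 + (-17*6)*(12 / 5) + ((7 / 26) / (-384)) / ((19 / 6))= -38599219 / 158080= -244.18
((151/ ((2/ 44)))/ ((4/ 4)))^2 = 11035684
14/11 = 1.27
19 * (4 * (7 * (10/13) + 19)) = 1853.23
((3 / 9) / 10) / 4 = 1 / 120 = 0.01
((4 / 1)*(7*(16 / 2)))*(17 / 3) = 3808 / 3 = 1269.33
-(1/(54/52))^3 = -17576/19683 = -0.89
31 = 31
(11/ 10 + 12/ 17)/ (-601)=-307/ 102170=-0.00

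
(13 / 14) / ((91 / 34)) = 0.35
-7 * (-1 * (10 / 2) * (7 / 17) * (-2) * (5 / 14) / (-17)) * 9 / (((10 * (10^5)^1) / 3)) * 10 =189 / 1156000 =0.00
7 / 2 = 3.50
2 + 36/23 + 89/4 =2375/92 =25.82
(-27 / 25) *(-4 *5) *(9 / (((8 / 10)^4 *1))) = 30375 / 64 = 474.61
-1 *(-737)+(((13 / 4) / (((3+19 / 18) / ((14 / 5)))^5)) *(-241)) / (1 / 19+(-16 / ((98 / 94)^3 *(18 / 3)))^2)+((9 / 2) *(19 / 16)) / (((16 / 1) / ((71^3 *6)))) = 717935.11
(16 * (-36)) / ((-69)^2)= -64 / 529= -0.12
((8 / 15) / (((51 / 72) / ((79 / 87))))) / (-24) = -632 / 22185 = -0.03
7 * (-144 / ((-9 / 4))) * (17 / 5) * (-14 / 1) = -21324.80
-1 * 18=-18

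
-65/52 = -5/4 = -1.25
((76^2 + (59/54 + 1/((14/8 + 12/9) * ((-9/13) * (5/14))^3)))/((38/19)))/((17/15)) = 12937231331/5094900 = 2539.25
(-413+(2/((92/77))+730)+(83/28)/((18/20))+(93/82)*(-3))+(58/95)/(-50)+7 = 91868672153/282192750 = 325.55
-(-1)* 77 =77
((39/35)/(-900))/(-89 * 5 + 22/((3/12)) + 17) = 13/3570000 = 0.00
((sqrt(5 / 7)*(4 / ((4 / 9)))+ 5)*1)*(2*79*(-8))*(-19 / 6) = 50459.17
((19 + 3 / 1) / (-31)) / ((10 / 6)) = -66 / 155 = -0.43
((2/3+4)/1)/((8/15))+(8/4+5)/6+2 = 143/12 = 11.92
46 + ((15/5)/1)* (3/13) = 607/13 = 46.69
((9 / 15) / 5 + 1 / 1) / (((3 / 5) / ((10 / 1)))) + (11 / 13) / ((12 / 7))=2989 / 156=19.16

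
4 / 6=2 / 3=0.67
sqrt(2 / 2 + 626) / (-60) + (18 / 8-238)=-943 / 4-sqrt(627) / 60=-236.17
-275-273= -548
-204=-204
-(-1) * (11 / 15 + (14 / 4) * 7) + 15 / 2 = 491 / 15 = 32.73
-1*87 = -87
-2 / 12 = -1 / 6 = -0.17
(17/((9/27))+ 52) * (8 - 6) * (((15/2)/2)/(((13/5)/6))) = 23175/13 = 1782.69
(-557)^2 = 310249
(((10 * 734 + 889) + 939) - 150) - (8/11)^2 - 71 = 1082523/121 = 8946.47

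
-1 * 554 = -554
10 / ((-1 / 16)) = -160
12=12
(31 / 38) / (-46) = -31 / 1748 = -0.02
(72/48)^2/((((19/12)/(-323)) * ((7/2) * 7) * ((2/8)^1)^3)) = -58752/49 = -1199.02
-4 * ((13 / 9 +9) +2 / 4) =-394 / 9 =-43.78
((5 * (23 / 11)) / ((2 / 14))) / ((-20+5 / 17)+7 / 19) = -260015 / 68706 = -3.78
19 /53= 0.36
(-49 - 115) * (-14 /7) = 328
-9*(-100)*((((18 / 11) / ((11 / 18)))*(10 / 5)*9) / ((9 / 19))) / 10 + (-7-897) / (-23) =25595224 / 2783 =9196.99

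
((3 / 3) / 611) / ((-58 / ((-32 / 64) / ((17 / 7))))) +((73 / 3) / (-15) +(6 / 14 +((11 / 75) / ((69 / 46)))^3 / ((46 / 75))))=-35122107725819 / 29461868572500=-1.19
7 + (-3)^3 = -20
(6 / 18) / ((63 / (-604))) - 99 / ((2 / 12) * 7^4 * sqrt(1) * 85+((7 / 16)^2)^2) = -577558182860 / 180561541041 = -3.20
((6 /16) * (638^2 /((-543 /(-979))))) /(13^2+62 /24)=20611866 /12851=1603.91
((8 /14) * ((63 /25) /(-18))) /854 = -1 /10675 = -0.00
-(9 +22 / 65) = -9.34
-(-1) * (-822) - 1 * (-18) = -804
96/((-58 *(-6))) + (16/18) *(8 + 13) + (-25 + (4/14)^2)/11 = 71095/4263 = 16.68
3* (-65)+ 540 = 345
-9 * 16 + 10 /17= -2438 /17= -143.41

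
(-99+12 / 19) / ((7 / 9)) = -2403 / 19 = -126.47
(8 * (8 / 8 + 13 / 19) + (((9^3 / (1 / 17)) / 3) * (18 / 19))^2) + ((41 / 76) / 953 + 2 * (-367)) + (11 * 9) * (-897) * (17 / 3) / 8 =41978844807093 / 2752264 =15252477.53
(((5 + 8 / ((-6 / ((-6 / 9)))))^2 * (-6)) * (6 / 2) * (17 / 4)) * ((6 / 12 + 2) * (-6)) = 238765 / 6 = 39794.17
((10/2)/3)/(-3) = -5/9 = -0.56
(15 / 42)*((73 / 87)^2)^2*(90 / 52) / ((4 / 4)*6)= 709956025 / 13902315336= 0.05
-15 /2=-7.50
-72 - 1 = -73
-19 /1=-19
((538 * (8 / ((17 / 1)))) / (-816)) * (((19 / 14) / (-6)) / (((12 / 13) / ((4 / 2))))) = 66443 / 436968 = 0.15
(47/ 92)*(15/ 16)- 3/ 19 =8979/ 27968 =0.32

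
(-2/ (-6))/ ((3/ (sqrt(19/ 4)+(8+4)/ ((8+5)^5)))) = 4/ 1113879+sqrt(19)/ 18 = 0.24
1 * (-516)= -516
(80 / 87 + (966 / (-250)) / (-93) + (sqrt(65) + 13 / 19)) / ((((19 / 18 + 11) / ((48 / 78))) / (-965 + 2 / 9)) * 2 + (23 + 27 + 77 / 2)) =0.11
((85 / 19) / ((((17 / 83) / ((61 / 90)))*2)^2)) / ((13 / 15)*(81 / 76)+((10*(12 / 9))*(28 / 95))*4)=25633969 / 34834428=0.74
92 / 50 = 46 / 25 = 1.84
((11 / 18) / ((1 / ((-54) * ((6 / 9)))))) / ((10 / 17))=-187 / 5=-37.40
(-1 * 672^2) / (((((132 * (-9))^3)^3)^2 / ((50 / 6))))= -1225 / 7232271483909780880184633492814536214385422847967232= -0.00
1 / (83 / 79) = 79 / 83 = 0.95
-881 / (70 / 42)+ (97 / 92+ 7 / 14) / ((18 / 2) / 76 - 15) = -5289688 / 10005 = -528.70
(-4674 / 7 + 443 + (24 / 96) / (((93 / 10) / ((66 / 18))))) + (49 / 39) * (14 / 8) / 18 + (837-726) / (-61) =-8411949089 / 37169496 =-226.31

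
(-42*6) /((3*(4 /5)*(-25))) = 21 /5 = 4.20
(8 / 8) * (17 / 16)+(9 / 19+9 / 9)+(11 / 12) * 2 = 3985 / 912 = 4.37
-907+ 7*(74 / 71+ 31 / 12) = -751141 / 852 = -881.62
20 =20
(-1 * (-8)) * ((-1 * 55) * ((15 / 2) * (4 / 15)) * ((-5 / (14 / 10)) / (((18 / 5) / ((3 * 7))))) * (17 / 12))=233750 / 9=25972.22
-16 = -16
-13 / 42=-0.31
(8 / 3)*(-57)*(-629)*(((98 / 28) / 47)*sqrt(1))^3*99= 405820107 / 103823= 3908.77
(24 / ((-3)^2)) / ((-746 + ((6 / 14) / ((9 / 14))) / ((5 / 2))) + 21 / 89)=-0.00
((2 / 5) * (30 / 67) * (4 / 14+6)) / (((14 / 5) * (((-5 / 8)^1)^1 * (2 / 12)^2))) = -76032 / 3283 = -23.16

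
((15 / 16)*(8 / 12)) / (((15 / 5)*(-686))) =-5 / 16464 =-0.00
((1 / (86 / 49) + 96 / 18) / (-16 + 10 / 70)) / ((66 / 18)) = -10661 / 105006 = -0.10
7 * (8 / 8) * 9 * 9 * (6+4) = 5670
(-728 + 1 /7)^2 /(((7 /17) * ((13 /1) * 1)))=441303425 /4459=98969.15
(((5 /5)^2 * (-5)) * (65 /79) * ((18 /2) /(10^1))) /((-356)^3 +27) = 585 /7128642262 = 0.00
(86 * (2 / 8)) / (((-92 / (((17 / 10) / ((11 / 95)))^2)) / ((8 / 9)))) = -4486147 / 100188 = -44.78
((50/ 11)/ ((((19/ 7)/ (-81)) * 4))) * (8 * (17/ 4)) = -240975/ 209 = -1152.99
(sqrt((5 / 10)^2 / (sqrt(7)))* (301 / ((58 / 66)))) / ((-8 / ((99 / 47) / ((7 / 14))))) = -140481* 7^(3 / 4) / 10904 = -55.44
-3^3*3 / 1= -81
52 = 52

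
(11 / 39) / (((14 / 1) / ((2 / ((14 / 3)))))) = 11 / 1274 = 0.01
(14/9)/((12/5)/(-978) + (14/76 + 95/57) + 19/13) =5636540/11993613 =0.47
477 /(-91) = -477 /91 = -5.24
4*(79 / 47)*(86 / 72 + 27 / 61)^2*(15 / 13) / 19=5104989875 / 4665285612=1.09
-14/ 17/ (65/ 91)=-98/ 85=-1.15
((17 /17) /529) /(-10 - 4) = -0.00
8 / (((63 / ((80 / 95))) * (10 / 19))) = 64 / 315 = 0.20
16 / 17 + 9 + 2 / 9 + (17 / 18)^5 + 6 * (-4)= -420330815 / 32122656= -13.09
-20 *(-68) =1360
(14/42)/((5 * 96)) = 1/1440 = 0.00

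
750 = 750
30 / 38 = 0.79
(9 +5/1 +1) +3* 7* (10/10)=36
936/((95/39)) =36504/95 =384.25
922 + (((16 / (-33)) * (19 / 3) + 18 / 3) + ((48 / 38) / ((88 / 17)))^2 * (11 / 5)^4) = 20691187379 / 22336875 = 926.32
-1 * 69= -69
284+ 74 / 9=2630 / 9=292.22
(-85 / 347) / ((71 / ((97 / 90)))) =-0.00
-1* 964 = -964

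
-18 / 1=-18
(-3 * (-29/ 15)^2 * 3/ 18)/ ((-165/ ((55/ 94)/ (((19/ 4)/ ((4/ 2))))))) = 1682/ 602775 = 0.00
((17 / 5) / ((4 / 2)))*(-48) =-408 / 5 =-81.60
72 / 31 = 2.32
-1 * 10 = -10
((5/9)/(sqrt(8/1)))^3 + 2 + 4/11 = 125 *sqrt(2)/23328 + 26/11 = 2.37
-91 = -91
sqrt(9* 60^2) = 180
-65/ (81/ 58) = -3770/ 81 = -46.54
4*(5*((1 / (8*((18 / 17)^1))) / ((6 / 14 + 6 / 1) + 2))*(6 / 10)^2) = 119 / 1180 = 0.10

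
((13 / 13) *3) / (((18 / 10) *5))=1 / 3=0.33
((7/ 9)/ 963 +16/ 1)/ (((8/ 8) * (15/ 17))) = 2357543/ 130005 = 18.13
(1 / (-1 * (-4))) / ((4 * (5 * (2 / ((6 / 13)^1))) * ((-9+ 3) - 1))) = -3 / 7280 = -0.00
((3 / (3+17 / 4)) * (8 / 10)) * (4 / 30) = 32 / 725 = 0.04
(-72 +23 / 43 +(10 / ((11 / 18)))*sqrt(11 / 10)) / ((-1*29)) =3073 / 1247-18*sqrt(110) / 319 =1.87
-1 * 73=-73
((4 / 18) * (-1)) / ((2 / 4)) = -4 / 9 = -0.44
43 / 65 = 0.66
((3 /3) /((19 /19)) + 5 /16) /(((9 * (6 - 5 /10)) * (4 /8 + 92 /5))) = 5 /3564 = 0.00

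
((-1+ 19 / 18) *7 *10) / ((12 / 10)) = 175 / 54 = 3.24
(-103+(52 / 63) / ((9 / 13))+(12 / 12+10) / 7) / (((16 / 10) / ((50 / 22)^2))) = -323.59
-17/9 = -1.89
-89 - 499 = -588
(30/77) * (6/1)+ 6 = 8.34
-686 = -686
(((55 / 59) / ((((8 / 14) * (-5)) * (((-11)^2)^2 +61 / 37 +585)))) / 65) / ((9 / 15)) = -407 / 740820756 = -0.00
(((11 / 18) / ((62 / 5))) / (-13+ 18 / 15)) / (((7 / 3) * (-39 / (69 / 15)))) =1265 / 5991804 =0.00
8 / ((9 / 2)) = 16 / 9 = 1.78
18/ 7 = 2.57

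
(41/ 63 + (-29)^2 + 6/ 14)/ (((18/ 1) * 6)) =53051/ 6804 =7.80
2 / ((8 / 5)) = 5 / 4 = 1.25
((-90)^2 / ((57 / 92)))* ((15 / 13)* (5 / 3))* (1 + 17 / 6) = 23805000 / 247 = 96376.52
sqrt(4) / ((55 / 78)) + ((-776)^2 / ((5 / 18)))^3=14008141757862434049852 / 1375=10187739460263588399.89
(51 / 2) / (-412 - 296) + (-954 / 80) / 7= -14369 / 8260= -1.74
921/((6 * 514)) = 307/1028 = 0.30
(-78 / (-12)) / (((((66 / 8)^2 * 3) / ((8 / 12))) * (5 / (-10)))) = -416 / 9801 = -0.04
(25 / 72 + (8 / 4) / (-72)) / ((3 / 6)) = 23 / 36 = 0.64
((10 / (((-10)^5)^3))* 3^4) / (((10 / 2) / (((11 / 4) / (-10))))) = 891 / 20000000000000000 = 0.00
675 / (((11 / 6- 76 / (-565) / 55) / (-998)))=-125602042500 / 342281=-366955.93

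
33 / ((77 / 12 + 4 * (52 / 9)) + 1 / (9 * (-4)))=66 / 59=1.12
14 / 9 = 1.56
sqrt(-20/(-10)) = sqrt(2) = 1.41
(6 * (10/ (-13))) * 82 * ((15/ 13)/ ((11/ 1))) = -73800/ 1859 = -39.70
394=394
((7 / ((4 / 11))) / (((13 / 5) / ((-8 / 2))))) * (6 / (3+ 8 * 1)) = -210 / 13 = -16.15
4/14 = 0.29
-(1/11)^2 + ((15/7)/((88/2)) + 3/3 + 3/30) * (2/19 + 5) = 1884863/321860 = 5.86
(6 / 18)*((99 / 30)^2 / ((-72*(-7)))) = 121 / 16800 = 0.01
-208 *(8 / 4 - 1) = -208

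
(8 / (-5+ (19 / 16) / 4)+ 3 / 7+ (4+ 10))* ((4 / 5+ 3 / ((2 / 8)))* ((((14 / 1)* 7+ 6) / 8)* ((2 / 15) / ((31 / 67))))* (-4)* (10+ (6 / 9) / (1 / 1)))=-18223382528 / 699825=-26039.91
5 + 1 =6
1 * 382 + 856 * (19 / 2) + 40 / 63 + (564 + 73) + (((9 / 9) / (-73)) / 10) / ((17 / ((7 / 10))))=9151.63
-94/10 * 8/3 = -376/15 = -25.07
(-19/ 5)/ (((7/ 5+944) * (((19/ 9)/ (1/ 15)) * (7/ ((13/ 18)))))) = -13/ 992670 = -0.00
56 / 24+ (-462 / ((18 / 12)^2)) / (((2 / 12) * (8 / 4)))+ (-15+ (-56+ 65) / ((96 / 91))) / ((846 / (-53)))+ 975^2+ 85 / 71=608677087999 / 640704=950012.94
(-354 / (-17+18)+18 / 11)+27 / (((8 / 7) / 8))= -1797 / 11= -163.36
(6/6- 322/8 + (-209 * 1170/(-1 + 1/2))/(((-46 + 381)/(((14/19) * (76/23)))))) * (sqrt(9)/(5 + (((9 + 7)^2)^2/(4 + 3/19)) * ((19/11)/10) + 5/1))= 94147247095/24394436824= 3.86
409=409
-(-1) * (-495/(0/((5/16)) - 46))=495/46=10.76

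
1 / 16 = 0.06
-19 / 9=-2.11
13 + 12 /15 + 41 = 274 /5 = 54.80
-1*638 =-638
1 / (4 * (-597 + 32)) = -1 / 2260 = -0.00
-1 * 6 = -6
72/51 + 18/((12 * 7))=387/238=1.63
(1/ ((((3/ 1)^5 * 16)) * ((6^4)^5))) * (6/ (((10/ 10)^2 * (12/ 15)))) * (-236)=-295/ 2369190669160808448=-0.00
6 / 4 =3 / 2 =1.50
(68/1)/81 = 68/81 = 0.84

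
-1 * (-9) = 9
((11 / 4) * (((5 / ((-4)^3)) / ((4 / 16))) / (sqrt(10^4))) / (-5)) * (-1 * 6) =-33 / 3200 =-0.01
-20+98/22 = -171/11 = -15.55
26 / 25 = 1.04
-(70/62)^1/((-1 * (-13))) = -35/403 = -0.09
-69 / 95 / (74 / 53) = -0.52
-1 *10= -10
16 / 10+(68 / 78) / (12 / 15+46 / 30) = 898 / 455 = 1.97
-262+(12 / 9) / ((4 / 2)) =-784 / 3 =-261.33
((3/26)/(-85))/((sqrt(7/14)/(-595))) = 21* sqrt(2)/26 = 1.14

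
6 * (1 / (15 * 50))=1 / 125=0.01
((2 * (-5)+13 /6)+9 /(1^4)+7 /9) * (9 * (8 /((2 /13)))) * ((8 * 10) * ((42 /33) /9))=10294.95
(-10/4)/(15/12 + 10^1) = -2/9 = -0.22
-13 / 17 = -0.76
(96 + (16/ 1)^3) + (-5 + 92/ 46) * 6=4174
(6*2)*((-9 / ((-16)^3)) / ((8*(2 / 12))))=81 / 4096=0.02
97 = 97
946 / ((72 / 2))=26.28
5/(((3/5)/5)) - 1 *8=101/3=33.67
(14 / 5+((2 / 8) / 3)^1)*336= 4844 / 5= 968.80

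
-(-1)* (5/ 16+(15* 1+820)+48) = 14133/ 16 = 883.31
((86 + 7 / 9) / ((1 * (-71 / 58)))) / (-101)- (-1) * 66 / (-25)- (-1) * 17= 15.06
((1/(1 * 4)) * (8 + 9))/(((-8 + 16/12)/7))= -357/80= -4.46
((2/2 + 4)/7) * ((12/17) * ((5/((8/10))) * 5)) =1875/119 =15.76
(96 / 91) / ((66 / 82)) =1312 / 1001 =1.31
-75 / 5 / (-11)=15 / 11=1.36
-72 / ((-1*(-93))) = -24 / 31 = -0.77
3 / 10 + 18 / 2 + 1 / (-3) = 8.97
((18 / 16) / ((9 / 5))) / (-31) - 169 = -41917 / 248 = -169.02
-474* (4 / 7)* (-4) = 7584 / 7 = 1083.43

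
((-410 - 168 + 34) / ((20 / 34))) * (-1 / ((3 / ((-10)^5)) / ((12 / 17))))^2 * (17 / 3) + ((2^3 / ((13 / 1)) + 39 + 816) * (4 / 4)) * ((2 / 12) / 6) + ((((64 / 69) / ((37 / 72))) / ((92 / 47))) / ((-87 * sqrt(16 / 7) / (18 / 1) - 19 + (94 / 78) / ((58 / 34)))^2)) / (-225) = -2438654493853612256235486261098588459 / 840528892649444796146700 + 16923820865700112 * sqrt(7) / 3232803433267095369795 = -2901333333309.57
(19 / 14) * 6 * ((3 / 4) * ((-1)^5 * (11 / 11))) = -171 / 28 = -6.11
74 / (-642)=-37 / 321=-0.12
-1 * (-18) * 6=108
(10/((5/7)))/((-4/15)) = -105/2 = -52.50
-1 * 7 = -7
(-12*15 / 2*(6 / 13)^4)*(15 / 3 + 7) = -1399680 / 28561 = -49.01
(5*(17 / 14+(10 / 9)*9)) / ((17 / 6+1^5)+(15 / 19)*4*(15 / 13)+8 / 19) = 116337 / 16387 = 7.10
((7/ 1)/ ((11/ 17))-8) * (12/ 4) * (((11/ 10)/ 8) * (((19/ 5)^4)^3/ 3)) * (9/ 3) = 205838287473152973/ 19531250000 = 10538920.32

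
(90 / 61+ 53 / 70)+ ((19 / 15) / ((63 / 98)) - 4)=4679 / 23058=0.20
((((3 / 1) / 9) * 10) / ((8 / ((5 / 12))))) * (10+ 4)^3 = 8575 / 18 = 476.39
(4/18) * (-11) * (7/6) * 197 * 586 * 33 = -97779374/9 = -10864374.89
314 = 314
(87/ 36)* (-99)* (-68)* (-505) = -8215845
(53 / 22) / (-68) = -53 / 1496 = -0.04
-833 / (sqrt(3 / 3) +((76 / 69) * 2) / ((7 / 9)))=-134113 / 617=-217.36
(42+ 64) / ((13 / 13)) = 106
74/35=2.11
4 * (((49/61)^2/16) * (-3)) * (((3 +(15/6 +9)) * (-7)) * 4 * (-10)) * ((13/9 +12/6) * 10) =-755474650/11163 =-67676.67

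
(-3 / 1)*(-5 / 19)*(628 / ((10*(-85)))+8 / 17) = -18 / 85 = -0.21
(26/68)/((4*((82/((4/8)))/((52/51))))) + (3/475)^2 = 40690009/64162335000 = 0.00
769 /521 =1.48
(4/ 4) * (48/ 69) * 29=464/ 23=20.17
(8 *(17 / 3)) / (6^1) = 68 / 9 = 7.56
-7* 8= -56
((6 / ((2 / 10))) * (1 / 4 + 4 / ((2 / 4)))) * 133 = 65835 / 2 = 32917.50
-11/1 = -11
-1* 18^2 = -324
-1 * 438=-438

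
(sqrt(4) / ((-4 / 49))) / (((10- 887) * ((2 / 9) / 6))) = 1323 / 1754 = 0.75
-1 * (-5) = 5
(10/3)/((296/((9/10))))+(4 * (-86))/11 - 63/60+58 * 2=1362431/16280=83.69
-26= -26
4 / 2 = 2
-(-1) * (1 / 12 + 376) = 4513 / 12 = 376.08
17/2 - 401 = -785/2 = -392.50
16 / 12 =1.33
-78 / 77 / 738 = -13 / 9471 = -0.00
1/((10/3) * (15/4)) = 2/25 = 0.08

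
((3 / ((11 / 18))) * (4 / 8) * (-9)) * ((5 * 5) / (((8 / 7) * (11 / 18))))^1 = -382725 / 484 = -790.75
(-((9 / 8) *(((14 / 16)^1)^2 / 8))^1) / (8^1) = -441 / 32768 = -0.01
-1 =-1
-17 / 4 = -4.25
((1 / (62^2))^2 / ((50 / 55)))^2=121 / 21834010558489600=0.00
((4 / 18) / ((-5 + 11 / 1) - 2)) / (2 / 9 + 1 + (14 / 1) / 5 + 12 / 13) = 65 / 5786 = 0.01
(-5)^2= 25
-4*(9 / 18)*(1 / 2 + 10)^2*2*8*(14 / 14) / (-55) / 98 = 36 / 55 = 0.65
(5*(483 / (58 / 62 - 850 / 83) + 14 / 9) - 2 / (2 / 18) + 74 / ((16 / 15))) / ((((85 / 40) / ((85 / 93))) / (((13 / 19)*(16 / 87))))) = -5206330480 / 480095667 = -10.84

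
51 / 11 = 4.64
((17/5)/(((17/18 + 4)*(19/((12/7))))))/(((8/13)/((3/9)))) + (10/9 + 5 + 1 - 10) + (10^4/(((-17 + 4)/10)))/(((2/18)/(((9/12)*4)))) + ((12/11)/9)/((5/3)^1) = -15820362450271/76171095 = -207695.09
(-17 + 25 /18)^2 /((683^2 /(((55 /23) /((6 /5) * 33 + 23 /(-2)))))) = 77275 /1738138014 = 0.00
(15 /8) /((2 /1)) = 15 /16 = 0.94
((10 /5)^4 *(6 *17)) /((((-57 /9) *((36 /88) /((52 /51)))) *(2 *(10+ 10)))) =-4576 /285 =-16.06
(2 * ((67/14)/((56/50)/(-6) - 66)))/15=-335/34748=-0.01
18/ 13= 1.38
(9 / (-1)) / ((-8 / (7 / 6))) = 21 / 16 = 1.31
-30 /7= -4.29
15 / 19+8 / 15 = 377 / 285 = 1.32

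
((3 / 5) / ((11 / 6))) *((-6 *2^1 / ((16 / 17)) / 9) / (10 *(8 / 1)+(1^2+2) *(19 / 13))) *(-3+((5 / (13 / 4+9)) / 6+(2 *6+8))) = -554489 / 5912830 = -0.09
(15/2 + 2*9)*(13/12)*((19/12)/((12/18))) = 4199/64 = 65.61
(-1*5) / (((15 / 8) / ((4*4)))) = -128 / 3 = -42.67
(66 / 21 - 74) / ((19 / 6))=-2976 / 133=-22.38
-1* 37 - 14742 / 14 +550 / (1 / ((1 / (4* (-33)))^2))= -863255 / 792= -1089.97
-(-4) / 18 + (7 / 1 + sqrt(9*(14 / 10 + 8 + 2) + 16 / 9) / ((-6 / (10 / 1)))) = 65 / 9-sqrt(23485) / 9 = -9.81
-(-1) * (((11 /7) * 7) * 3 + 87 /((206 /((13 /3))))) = 34.83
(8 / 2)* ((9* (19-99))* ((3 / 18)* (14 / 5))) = -1344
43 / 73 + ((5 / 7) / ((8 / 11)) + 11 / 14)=9635 / 4088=2.36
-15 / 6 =-5 / 2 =-2.50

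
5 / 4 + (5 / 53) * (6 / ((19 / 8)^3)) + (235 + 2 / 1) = 346502671 / 1454108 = 238.29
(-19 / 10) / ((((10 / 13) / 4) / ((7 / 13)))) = -133 / 25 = -5.32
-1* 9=-9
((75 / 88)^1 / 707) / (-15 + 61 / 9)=-675 / 4603984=-0.00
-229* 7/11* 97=-155491/11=-14135.55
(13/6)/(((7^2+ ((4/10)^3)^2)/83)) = 3.67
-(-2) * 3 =6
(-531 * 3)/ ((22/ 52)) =-41418/ 11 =-3765.27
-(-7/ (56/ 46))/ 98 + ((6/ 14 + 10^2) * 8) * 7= 2204631/ 392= 5624.06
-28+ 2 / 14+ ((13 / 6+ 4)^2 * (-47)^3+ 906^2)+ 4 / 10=-3940460281 / 1260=-3127349.43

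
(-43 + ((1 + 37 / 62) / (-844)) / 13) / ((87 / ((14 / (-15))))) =204760157 / 443872260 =0.46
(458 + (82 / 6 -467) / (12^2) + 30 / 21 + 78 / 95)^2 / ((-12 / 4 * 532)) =-67359067464049 / 514521711900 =-130.92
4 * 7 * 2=56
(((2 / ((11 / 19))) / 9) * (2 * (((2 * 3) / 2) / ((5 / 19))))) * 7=10108 / 165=61.26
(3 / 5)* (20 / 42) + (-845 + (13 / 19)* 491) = -67666 / 133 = -508.77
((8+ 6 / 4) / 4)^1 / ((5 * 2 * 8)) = 19 / 640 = 0.03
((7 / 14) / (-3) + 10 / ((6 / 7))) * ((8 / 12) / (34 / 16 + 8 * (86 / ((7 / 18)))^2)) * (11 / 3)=0.00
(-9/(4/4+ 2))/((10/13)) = -39/10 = -3.90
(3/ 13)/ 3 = 0.08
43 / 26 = 1.65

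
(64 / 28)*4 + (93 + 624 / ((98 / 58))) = 23101 / 49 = 471.45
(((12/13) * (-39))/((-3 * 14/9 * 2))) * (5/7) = 135/49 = 2.76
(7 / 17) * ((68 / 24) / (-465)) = -0.00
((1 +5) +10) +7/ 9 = 151/ 9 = 16.78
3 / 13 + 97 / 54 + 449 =316621 / 702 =451.03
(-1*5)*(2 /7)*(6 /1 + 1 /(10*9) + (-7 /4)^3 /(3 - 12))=-19027 /2016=-9.44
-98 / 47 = -2.09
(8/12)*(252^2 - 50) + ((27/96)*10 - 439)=2009591/48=41866.48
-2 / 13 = -0.15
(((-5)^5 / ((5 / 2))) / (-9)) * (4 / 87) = 5000 / 783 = 6.39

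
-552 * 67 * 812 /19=-1580579.37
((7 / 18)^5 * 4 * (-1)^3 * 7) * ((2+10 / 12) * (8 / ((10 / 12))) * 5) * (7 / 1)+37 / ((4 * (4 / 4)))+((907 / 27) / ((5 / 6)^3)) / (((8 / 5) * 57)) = -25491242801 / 112193100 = -227.21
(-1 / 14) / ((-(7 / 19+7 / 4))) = 38 / 1127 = 0.03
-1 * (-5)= 5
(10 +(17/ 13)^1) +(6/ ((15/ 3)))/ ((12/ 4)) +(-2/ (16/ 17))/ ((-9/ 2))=28501/ 2340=12.18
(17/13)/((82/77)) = 1309/1066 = 1.23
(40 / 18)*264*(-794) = -1397440 / 3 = -465813.33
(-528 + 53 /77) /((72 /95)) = -3857285 /5544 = -695.76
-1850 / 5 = -370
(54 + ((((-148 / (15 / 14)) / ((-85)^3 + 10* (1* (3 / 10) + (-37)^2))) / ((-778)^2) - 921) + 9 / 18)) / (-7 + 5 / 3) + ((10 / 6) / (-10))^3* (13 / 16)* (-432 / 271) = 22860206138455193 / 140700057440640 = 162.47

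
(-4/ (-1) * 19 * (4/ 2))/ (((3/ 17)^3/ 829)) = 619077304/ 27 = 22928789.04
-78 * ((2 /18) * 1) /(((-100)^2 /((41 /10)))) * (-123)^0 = -533 /150000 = -0.00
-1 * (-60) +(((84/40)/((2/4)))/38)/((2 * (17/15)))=77583/1292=60.05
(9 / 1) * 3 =27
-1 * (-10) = 10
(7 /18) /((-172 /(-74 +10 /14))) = 57 /344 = 0.17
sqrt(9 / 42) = sqrt(42) / 14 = 0.46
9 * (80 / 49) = 720 / 49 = 14.69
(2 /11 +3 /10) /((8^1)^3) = 0.00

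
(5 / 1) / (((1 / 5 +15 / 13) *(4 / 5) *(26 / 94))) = 5875 / 352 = 16.69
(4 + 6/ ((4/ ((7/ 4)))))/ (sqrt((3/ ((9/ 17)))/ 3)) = 159 * sqrt(17)/ 136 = 4.82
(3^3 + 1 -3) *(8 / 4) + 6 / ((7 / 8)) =398 / 7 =56.86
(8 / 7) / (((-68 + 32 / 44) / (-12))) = 264 / 1295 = 0.20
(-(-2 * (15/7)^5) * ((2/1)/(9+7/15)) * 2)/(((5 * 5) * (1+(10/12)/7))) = 10935000/8012137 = 1.36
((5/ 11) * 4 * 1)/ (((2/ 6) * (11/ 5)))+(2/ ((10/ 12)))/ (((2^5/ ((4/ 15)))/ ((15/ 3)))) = 3121/ 1210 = 2.58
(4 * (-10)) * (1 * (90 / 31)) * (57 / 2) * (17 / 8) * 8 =-1744200 / 31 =-56264.52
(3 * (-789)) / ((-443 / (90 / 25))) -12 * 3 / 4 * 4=-37134 / 2215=-16.76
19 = 19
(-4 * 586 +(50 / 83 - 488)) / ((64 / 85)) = -9987755 / 2656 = -3760.45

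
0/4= 0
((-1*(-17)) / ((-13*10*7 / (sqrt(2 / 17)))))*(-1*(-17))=-17*sqrt(34) / 910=-0.11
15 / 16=0.94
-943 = -943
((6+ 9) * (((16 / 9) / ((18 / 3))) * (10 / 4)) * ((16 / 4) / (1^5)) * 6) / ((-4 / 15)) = -1000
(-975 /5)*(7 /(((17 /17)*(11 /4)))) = -5460 /11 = -496.36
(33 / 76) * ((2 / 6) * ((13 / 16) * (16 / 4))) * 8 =143 / 38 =3.76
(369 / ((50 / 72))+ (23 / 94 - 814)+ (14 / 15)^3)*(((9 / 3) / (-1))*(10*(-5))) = -89331979 / 2115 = -42237.34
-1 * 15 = -15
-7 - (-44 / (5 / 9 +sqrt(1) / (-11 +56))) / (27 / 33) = 1119 / 13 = 86.08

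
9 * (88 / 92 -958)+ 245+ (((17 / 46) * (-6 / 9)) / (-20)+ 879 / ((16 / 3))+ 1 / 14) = -316983049 / 38640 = -8203.50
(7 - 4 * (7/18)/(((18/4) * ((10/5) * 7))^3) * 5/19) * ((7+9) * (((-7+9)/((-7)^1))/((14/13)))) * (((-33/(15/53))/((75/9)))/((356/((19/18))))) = 648126173266/525755073375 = 1.23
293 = 293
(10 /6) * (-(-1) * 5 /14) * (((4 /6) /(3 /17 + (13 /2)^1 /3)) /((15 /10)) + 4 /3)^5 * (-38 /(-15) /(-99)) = -86722638679040 /694811837292309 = -0.12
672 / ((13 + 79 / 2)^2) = 0.24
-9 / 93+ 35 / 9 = 1058 / 279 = 3.79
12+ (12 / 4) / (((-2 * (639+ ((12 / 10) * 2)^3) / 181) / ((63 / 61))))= 12798963 / 1106174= 11.57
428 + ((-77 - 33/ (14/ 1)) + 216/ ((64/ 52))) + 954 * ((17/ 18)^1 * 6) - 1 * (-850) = 47461/ 7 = 6780.14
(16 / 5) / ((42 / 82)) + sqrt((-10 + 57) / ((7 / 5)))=sqrt(1645) / 7 + 656 / 105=12.04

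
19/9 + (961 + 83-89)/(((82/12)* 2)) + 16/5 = 138724/1845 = 75.19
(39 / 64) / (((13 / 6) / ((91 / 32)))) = 0.80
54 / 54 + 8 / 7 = 15 / 7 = 2.14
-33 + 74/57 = -1807/57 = -31.70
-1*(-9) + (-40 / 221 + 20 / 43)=88227 / 9503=9.28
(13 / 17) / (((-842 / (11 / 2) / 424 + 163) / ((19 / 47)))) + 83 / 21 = 1797457853 / 454559889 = 3.95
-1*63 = -63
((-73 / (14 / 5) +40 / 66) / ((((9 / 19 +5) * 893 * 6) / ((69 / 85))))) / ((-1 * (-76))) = -4163 / 448871808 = -0.00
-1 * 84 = -84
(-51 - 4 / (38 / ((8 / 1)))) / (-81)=985 / 1539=0.64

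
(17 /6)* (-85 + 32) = -901 /6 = -150.17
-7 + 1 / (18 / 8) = -59 / 9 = -6.56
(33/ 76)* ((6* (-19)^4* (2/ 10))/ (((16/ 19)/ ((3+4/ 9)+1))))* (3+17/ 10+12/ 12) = 81711267/ 40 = 2042781.68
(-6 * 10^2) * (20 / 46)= -6000 / 23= -260.87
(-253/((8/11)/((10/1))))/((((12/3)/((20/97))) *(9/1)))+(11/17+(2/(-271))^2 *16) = -19.28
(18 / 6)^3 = 27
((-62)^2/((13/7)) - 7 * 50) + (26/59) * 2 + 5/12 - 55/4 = 3928714/2301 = 1707.39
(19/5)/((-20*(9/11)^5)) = -3059969/5904900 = -0.52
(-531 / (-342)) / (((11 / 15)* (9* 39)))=295 / 48906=0.01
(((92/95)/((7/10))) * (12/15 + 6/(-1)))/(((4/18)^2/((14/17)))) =-193752/1615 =-119.97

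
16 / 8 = 2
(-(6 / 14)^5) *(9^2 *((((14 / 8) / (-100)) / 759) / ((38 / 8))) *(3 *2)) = 19683 / 577080350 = 0.00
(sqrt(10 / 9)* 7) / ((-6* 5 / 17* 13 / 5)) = -119* sqrt(10) / 234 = -1.61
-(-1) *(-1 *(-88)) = 88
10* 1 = 10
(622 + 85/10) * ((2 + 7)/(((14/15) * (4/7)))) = 170235/16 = 10639.69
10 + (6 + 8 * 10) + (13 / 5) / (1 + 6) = 3373 / 35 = 96.37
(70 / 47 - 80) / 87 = -1230 / 1363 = -0.90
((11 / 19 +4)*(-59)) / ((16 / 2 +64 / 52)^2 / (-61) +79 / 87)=4603700439 / 8329391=552.71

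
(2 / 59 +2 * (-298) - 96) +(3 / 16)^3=-167221703 / 241664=-691.96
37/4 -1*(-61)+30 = 401/4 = 100.25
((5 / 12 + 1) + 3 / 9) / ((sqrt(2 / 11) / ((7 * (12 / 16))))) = 147 * sqrt(22) / 32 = 21.55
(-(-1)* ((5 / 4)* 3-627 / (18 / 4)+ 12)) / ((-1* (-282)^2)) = 1483 / 954288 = 0.00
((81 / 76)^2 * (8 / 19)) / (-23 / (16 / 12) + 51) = 486 / 34295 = 0.01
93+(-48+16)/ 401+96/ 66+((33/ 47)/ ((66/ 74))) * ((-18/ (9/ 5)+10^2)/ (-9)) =17933419/ 207317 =86.50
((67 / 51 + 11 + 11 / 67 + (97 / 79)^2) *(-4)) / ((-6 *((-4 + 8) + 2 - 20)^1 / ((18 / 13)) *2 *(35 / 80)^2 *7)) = -76351505920 / 221877579287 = -0.34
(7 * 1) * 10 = 70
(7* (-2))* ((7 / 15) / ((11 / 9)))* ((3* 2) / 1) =-1764 / 55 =-32.07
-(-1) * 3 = 3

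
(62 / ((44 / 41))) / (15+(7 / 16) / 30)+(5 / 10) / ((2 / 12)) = 542871 / 79277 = 6.85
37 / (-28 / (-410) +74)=7585 / 15184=0.50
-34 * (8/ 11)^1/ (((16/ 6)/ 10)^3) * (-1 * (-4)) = -5215.91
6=6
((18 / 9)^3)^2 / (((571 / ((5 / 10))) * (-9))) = -32 / 5139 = -0.01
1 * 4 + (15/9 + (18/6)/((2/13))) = 151/6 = 25.17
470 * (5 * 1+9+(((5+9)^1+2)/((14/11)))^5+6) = 2480497994760/16807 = 147587195.50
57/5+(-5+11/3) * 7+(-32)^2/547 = 32317/8205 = 3.94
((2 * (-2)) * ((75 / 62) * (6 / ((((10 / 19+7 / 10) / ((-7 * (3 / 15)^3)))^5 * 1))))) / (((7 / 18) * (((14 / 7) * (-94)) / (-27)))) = 832125674221632 / 390840168267422265625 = 0.00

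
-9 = -9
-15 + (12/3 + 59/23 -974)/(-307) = -83664/7061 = -11.85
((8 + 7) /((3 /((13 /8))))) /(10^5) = 13 /160000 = 0.00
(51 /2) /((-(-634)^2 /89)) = -4539 /803912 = -0.01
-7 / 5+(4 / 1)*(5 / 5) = 13 / 5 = 2.60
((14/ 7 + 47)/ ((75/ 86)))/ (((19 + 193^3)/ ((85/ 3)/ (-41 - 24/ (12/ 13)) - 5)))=-229663/ 5418766035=-0.00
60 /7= 8.57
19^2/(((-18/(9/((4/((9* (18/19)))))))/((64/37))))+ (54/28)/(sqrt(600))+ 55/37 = -24569/37+ 9* sqrt(6)/280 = -663.95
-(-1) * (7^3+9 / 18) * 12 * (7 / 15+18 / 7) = 438306 / 35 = 12523.03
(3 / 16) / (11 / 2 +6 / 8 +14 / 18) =27 / 1012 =0.03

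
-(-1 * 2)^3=8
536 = 536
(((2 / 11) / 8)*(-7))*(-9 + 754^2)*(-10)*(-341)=-616830095 / 2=-308415047.50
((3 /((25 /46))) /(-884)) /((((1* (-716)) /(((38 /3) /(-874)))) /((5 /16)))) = -1 /25317760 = -0.00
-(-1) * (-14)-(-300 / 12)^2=-639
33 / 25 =1.32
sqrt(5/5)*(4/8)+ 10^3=1000.50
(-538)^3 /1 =-155720872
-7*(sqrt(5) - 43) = 301 - 7*sqrt(5) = 285.35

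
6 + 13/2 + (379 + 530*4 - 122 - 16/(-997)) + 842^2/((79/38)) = 343410.17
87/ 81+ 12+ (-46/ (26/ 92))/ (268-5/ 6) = 7013375/ 562653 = 12.46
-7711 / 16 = -481.94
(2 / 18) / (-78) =-1 / 702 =-0.00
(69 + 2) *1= 71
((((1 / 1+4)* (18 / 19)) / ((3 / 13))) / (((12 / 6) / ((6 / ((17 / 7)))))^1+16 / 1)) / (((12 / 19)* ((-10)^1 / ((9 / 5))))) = -2457 / 7060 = -0.35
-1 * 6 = -6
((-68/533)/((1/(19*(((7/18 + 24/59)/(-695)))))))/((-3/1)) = -8398/9078507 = -0.00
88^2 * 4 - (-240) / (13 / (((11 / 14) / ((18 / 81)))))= 31041.27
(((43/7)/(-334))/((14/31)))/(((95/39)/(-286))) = 7434141/1554770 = 4.78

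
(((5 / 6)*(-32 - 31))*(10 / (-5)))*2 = 210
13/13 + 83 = 84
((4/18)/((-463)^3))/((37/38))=-76/33051198051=-0.00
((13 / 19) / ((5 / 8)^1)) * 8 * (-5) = -832 / 19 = -43.79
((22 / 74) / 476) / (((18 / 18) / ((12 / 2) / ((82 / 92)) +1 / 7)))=21703 / 5054644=0.00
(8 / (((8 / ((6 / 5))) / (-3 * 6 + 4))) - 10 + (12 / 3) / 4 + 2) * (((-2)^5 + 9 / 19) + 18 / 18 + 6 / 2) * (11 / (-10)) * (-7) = 4792249 / 950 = 5044.47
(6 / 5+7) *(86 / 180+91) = 750.12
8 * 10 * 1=80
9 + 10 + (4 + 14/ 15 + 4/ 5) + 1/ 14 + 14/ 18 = 16117/ 630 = 25.58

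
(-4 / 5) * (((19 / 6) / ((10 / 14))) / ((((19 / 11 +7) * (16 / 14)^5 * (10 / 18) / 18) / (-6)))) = 663893307 / 16384000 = 40.52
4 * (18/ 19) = 72/ 19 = 3.79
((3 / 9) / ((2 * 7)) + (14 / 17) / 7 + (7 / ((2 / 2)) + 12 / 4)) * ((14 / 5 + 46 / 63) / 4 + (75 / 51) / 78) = 69904057 / 7646940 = 9.14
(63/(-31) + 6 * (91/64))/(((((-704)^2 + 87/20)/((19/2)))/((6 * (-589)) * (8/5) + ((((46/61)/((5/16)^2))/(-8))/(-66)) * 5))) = -145232804675/206187978007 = -0.70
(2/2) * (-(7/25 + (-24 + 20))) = 93/25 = 3.72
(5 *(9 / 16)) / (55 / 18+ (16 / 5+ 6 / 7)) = 14175 / 35848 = 0.40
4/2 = 2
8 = 8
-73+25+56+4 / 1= 12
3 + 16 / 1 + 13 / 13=20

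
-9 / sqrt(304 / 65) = -9*sqrt(1235) / 76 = -4.16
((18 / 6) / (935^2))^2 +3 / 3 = 764269350634 / 764269350625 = 1.00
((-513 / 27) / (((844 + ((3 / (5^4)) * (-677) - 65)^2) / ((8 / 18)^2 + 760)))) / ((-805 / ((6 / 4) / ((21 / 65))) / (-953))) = -707736143359375 / 49049003435733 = -14.43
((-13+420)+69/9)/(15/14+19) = 17416/843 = 20.66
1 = 1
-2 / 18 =-1 / 9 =-0.11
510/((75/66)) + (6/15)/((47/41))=21110/47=449.15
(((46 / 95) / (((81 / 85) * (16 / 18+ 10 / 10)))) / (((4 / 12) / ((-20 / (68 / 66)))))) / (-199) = 5060 / 64277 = 0.08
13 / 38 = 0.34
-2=-2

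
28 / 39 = 0.72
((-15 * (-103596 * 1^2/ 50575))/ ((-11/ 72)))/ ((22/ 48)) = -537041664/ 1223915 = -438.79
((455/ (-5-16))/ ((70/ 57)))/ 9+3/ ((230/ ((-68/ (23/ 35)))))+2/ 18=-213221/ 66654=-3.20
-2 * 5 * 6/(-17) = 60/17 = 3.53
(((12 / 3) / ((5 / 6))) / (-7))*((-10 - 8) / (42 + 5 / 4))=1728 / 6055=0.29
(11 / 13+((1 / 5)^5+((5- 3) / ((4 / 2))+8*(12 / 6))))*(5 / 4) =22.31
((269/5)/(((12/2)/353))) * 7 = 664699/30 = 22156.63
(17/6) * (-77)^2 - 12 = 100721/6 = 16786.83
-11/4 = -2.75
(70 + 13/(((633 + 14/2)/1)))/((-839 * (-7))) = 44813/3758720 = 0.01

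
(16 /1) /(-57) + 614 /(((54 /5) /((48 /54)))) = 232024 /4617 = 50.25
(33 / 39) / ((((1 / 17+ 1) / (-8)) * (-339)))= 748 / 39663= 0.02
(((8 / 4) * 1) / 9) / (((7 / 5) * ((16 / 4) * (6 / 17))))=85 / 756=0.11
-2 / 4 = -1 / 2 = -0.50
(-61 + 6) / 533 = -55 / 533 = -0.10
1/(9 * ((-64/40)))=-5/72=-0.07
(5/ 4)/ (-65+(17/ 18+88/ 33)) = -9/ 442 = -0.02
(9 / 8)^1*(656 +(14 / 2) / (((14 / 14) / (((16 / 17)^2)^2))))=62154594 / 83521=744.18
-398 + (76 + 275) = -47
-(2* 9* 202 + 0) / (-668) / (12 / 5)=1515 / 668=2.27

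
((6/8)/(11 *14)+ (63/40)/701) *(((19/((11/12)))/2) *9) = 3941379/5937470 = 0.66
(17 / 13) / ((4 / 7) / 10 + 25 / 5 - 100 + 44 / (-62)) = -18445 / 1349179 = -0.01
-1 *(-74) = 74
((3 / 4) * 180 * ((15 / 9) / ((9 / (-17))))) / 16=-425 / 16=-26.56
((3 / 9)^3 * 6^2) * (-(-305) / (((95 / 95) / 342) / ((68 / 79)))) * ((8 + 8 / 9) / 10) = 25219840 / 237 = 106412.83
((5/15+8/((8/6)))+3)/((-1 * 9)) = -28/27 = -1.04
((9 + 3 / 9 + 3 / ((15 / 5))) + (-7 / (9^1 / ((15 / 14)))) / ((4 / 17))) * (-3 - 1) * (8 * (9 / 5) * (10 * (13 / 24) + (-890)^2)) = -309871639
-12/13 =-0.92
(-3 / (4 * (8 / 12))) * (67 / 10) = -603 / 80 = -7.54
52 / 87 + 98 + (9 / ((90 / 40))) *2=9274 / 87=106.60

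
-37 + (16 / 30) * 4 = -523 / 15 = -34.87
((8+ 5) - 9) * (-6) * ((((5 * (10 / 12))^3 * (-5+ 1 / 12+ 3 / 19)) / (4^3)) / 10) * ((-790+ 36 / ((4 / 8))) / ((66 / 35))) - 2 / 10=-213024683273 / 43338240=-4915.40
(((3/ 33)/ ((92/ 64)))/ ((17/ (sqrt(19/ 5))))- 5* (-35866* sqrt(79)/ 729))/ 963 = 16* sqrt(95)/ 20709315+179330* sqrt(79)/ 702027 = 2.27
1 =1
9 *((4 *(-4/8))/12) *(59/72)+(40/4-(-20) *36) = 34981/48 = 728.77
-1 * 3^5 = -243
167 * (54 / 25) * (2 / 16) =4509 / 100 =45.09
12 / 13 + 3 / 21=97 / 91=1.07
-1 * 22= -22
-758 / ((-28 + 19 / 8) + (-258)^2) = -6064 / 532307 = -0.01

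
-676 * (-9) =6084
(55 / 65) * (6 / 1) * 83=5478 / 13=421.38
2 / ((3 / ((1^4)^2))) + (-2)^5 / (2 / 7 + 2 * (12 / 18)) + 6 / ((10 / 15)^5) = 21595 / 816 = 26.46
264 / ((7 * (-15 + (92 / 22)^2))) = 31944 / 2107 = 15.16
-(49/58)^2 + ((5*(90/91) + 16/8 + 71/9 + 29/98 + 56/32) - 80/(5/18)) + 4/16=-5237715487/19285812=-271.58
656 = 656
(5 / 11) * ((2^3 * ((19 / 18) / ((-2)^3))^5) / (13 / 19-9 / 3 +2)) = 235229405 / 510818254848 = 0.00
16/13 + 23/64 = 1323/832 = 1.59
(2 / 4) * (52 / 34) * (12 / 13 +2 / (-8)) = 35 / 68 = 0.51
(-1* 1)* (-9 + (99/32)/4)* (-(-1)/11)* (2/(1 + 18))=1053/13376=0.08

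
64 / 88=8 / 11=0.73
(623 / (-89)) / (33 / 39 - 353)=13 / 654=0.02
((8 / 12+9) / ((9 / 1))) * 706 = 20474 / 27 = 758.30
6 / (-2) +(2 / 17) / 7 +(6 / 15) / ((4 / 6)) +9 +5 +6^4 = 778032 / 595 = 1307.62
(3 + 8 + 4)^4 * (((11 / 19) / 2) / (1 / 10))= 2784375 / 19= 146546.05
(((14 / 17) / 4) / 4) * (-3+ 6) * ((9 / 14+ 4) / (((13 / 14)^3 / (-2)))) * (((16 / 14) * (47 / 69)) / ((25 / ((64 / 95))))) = -1179136 / 31387525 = -0.04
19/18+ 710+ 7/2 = 6431/9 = 714.56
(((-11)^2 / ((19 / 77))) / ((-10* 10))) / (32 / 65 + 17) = -121121 / 432060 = -0.28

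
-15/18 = -5/6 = -0.83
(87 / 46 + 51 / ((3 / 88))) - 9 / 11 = 757519 / 506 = 1497.07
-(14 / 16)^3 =-343 / 512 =-0.67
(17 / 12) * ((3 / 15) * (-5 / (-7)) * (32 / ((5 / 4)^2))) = 2176 / 525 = 4.14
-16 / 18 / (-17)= 8 / 153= 0.05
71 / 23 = 3.09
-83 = -83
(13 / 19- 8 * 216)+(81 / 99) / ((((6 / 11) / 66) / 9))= -15890 / 19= -836.32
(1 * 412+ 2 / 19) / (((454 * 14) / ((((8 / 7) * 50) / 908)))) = 195750 / 47973499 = 0.00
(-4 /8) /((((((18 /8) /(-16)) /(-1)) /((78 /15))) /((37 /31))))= -30784 /1395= -22.07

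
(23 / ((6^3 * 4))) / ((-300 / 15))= -23 / 17280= -0.00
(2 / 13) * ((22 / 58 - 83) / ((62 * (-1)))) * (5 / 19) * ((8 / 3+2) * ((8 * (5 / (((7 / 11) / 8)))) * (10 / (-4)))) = -210848000 / 666159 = -316.51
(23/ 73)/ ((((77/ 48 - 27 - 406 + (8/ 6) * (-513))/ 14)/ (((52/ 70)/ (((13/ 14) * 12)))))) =-5152/ 19541735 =-0.00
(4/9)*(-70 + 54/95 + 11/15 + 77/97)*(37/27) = -277828264/6717735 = -41.36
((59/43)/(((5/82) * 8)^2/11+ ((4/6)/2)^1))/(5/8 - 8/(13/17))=-10314616/26248103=-0.39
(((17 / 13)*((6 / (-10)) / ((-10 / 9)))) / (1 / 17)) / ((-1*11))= -7803 / 7150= -1.09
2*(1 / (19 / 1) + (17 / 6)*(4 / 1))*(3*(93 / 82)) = 60357 / 779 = 77.48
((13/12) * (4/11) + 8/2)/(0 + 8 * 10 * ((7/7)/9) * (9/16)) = 29/33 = 0.88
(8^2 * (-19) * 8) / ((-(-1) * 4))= -2432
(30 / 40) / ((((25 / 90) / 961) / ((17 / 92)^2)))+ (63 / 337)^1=2532388491 / 28523680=88.78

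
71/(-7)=-71/7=-10.14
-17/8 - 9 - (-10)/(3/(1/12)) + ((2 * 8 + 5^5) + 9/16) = 450823/144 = 3130.72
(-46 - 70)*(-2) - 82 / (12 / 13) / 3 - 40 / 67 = 243361 / 1206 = 201.79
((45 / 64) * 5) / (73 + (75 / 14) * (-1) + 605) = 525 / 100448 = 0.01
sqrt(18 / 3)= sqrt(6)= 2.45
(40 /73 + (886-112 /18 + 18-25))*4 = 2295100 /657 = 3493.30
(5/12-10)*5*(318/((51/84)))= -426650/17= -25097.06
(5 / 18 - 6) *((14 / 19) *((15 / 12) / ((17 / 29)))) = -104545 / 11628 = -8.99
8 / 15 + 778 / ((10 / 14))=16346 / 15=1089.73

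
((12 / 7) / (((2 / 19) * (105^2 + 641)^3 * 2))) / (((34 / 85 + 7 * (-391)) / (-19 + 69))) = -125 / 1333952704638484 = -0.00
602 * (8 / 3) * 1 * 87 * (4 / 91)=79808 / 13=6139.08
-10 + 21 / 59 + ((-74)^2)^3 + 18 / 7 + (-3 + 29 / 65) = 4408123228516297 / 26845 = 164206490166.37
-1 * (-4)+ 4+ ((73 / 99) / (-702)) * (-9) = 61849 / 7722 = 8.01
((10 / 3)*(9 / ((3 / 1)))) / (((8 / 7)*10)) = 7 / 8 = 0.88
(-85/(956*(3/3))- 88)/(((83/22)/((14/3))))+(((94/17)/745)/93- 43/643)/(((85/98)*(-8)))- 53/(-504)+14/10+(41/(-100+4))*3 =-93304826436449688503/858150199326722400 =-108.73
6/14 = 3/7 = 0.43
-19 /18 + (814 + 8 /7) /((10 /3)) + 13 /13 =154027 /630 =244.49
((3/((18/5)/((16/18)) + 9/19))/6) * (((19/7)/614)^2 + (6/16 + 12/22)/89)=0.00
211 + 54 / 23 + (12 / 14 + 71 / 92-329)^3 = -9370786557811827 / 267089984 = -35084754.65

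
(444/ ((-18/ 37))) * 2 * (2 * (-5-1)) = 21904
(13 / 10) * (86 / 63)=559 / 315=1.77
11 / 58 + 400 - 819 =-24291 / 58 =-418.81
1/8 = 0.12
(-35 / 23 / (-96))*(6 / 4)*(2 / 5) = 7 / 736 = 0.01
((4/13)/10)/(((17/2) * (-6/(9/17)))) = -6/18785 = -0.00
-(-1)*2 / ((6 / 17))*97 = 1649 / 3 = 549.67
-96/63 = -32/21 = -1.52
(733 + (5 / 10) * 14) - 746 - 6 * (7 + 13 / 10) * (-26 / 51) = 1648 / 85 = 19.39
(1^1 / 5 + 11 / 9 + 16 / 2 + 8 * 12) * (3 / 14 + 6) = 68788 / 105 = 655.12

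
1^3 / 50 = 1 / 50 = 0.02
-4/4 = -1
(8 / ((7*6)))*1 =4 / 21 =0.19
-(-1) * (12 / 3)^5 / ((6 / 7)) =1194.67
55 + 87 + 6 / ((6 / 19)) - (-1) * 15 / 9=488 / 3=162.67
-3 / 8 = -0.38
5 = 5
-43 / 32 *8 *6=-129 / 2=-64.50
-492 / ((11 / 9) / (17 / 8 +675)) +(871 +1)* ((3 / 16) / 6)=-11992039 / 44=-272546.34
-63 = -63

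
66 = 66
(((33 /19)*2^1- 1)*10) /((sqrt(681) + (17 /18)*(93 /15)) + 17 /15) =0.75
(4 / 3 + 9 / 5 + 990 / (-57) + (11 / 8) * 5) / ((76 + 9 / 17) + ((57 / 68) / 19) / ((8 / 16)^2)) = -285277 / 2973120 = -0.10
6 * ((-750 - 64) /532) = -1221 /133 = -9.18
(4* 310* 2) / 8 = 310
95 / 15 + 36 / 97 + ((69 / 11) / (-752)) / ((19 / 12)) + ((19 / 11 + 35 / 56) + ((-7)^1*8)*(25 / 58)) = -909535711 / 60288216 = -15.09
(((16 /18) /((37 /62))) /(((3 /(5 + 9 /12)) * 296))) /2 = 713 /147852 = 0.00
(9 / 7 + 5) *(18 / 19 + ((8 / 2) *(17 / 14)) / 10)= 41932 / 4655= 9.01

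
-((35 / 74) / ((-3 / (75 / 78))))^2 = -765625 / 33315984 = -0.02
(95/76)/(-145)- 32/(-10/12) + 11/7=162249/4060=39.96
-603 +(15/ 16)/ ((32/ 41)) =-308121/ 512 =-601.80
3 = 3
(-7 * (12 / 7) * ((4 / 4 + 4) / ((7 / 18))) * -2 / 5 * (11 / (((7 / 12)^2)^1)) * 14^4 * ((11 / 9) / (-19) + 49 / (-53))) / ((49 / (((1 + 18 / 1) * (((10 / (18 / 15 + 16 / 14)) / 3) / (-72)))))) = 1261849600 / 2173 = 580694.71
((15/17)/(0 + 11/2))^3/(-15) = -1800/6539203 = -0.00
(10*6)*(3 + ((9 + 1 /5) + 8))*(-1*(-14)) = 16968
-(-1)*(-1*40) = -40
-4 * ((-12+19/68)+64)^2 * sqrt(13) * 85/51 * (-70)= 737218125 * sqrt(13)/578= 4598750.43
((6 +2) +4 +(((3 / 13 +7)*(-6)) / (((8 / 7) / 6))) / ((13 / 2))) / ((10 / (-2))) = 3894 / 845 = 4.61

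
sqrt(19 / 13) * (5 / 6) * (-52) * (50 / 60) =-25 * sqrt(247) / 9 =-43.66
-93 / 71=-1.31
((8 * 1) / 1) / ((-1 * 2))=-4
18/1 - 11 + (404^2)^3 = 4347986536861703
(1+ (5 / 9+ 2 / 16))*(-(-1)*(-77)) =-9317 / 72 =-129.40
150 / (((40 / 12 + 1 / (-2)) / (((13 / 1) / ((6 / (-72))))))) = -140400 / 17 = -8258.82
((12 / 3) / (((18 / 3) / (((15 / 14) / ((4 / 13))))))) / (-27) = -65 / 756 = -0.09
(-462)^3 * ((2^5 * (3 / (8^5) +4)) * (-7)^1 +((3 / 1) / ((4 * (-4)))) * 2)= 11314505236419 / 128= 88394572159.52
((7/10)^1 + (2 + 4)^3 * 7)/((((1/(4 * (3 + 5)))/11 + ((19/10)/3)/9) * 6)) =1711512/497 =3443.69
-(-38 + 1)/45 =37/45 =0.82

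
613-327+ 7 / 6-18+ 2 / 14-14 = 10723 / 42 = 255.31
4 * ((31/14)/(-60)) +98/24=551/140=3.94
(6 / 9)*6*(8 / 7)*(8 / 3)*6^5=663552 / 7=94793.14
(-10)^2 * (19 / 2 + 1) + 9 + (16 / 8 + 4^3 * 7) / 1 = 1509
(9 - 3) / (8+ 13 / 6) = 0.59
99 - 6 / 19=1875 / 19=98.68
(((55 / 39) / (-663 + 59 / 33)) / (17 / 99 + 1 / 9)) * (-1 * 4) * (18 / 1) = 107811 / 198562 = 0.54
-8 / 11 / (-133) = 0.01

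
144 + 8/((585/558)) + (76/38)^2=10116/65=155.63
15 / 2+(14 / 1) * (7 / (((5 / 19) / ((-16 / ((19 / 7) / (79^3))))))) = -10823192053 / 10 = -1082319205.30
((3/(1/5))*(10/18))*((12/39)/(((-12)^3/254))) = -3175/8424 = -0.38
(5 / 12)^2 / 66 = 25 / 9504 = 0.00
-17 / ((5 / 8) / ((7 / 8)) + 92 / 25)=-2975 / 769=-3.87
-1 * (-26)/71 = 26/71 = 0.37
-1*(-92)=92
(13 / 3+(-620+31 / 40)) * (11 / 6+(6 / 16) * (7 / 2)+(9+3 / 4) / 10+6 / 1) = -179228623 / 28800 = -6223.22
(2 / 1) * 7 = 14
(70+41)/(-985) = -111/985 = -0.11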